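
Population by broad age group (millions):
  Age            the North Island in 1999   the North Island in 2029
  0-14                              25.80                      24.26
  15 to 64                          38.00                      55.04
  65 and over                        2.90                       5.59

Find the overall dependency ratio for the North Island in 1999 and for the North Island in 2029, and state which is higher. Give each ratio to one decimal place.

the North Island in 1999: (25.80 + 2.90) / 38.00 × 100 = 28.70 / 38.00 × 100 = 75.5
the North Island in 2029: (24.26 + 5.59) / 55.04 × 100 = 29.85 / 55.04 × 100 = 54.2

the North Island in 1999: 75.5
the North Island in 2029: 54.2
Higher: the North Island in 1999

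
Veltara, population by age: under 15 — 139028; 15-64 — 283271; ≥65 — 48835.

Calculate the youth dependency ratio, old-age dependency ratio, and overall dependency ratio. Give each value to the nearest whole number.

Youth dependency ratio: 49
Old-age dependency ratio: 17
Total dependency ratio: 66

Youth dependency ratio = 139028 / 283271 × 100 = 49
Old-age dependency ratio = 48835 / 283271 × 100 = 17
Total dependency ratio = (139028 + 48835) / 283271 × 100 = 187863 / 283271 × 100 = 66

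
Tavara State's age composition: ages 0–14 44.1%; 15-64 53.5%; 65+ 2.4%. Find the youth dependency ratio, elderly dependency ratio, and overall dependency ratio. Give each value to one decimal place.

Youth dependency ratio = 44.1 / 53.5 × 100 = 82.4
Old-age dependency ratio = 2.4 / 53.5 × 100 = 4.5
Total dependency ratio = (44.1 + 2.4) / 53.5 × 100 = 46.5 / 53.5 × 100 = 86.9

Youth dependency ratio: 82.4
Old-age dependency ratio: 4.5
Total dependency ratio: 86.9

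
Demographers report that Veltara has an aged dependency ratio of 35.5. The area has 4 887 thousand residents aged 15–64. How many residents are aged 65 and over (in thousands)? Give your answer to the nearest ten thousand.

Aged 65 and over: 1 730

Old-age dependency ratio = elderly / working-age × 100
35.5 = E / 4 887 × 100
⇒ 1 730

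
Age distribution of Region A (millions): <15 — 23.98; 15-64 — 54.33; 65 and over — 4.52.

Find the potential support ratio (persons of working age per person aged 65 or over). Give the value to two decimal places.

Potential support ratio: 12.02

Potential support ratio = 54.33 / 4.52 = 12.02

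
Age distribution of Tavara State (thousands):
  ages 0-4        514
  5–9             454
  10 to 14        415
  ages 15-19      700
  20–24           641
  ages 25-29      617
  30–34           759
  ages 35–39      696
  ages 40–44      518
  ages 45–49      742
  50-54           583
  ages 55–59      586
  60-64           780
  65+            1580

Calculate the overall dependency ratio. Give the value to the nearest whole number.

Total dependency ratio: 45

0–14: 514 + 454 + 415 = 1383
15–64: 700 + 641 + 617 + 759 + 696 + 518 + 742 + 583 + 586 + 780 = 6622
65+: 1580
Total dependency ratio = (1383 + 1580) / 6622 × 100 = 2963 / 6622 × 100 = 45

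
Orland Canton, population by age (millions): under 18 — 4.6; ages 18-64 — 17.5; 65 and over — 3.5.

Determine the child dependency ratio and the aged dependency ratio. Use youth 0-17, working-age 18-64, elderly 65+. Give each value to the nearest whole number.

Youth dependency ratio: 26
Old-age dependency ratio: 20

Youth dependency ratio = 4.6 / 17.5 × 100 = 26
Old-age dependency ratio = 3.5 / 17.5 × 100 = 20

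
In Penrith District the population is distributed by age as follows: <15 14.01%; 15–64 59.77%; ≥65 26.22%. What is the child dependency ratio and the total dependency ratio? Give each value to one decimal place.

Youth dependency ratio: 23.4
Total dependency ratio: 67.3

Youth dependency ratio = 14.01 / 59.77 × 100 = 23.4
Total dependency ratio = (14.01 + 26.22) / 59.77 × 100 = 40.23 / 59.77 × 100 = 67.3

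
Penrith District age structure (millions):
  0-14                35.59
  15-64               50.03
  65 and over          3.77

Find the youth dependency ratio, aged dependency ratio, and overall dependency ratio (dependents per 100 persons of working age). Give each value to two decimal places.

Youth dependency ratio: 71.14
Old-age dependency ratio: 7.54
Total dependency ratio: 78.67

Youth dependency ratio = 35.59 / 50.03 × 100 = 71.14
Old-age dependency ratio = 3.77 / 50.03 × 100 = 7.54
Total dependency ratio = (35.59 + 3.77) / 50.03 × 100 = 39.36 / 50.03 × 100 = 78.67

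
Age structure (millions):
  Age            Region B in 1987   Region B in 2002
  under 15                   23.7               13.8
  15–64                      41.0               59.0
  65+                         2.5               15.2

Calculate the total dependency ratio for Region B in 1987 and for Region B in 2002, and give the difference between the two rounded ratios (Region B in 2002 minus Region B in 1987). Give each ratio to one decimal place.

Region B in 1987: (23.7 + 2.5) / 41.0 × 100 = 26.2 / 41.0 × 100 = 63.9
Region B in 2002: (13.8 + 15.2) / 59.0 × 100 = 29.0 / 59.0 × 100 = 49.2

Region B in 1987: 63.9
Region B in 2002: 49.2
Difference: -14.7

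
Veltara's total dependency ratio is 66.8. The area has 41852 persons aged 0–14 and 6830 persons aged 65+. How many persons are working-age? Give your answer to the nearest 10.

Working-age: 72880

Total dependency ratio = (youth + elderly) / working-age × 100
66.8 = (41852 + 6830) / W × 100
⇒ 72880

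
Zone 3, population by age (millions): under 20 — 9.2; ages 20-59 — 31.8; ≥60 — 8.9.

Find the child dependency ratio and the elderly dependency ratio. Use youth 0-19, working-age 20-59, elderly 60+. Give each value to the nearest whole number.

Youth dependency ratio: 29
Old-age dependency ratio: 28

Youth dependency ratio = 9.2 / 31.8 × 100 = 29
Old-age dependency ratio = 8.9 / 31.8 × 100 = 28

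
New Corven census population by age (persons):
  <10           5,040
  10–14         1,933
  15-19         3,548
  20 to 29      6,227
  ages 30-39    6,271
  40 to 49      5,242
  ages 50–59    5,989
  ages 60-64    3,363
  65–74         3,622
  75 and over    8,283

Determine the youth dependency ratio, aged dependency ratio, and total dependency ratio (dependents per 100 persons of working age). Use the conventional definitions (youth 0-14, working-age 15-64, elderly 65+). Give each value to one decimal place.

0–14: 5,040 + 1,933 = 6,973
15–64: 3,548 + 6,227 + 6,271 + 5,242 + 5,989 + 3,363 = 30,640
65+: 3,622 + 8,283 = 11,905
Youth dependency ratio = 6,973 / 30,640 × 100 = 22.8
Old-age dependency ratio = 11,905 / 30,640 × 100 = 38.9
Total dependency ratio = (6,973 + 11,905) / 30,640 × 100 = 18,878 / 30,640 × 100 = 61.6

Youth dependency ratio: 22.8
Old-age dependency ratio: 38.9
Total dependency ratio: 61.6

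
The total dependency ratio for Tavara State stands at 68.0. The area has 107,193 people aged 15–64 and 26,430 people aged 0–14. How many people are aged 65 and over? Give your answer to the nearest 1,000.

Total dependency ratio = (youth + elderly) / working-age × 100
68.0 = (26,430 + E) / 107,193 × 100
⇒ 46,000

Aged 65 and over: 46,000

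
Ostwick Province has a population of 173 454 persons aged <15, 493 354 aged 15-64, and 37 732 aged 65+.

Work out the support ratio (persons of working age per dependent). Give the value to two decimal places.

Support ratio: 2.34

Support ratio = 493 354 / (173 454 + 37 732) = 493 354 / 211 186 = 2.34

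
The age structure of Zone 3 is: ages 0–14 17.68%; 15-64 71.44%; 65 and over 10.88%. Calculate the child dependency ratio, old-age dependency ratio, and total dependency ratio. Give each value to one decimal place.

Youth dependency ratio: 24.7
Old-age dependency ratio: 15.2
Total dependency ratio: 40.0

Youth dependency ratio = 17.68 / 71.44 × 100 = 24.7
Old-age dependency ratio = 10.88 / 71.44 × 100 = 15.2
Total dependency ratio = (17.68 + 10.88) / 71.44 × 100 = 28.56 / 71.44 × 100 = 40.0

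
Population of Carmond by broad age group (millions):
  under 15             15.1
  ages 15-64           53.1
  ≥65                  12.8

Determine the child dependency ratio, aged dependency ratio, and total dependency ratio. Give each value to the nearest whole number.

Youth dependency ratio: 28
Old-age dependency ratio: 24
Total dependency ratio: 53

Youth dependency ratio = 15.1 / 53.1 × 100 = 28
Old-age dependency ratio = 12.8 / 53.1 × 100 = 24
Total dependency ratio = (15.1 + 12.8) / 53.1 × 100 = 27.9 / 53.1 × 100 = 53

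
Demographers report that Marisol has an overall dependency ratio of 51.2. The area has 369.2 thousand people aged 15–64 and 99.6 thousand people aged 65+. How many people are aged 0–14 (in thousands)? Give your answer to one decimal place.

Total dependency ratio = (youth + elderly) / working-age × 100
51.2 = (Y + 99.6) / 369.2 × 100
⇒ 89.4

Aged 0–14: 89.4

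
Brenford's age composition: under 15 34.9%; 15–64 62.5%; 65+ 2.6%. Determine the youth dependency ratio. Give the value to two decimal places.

Youth dependency ratio = 34.9 / 62.5 × 100 = 55.84

Youth dependency ratio: 55.84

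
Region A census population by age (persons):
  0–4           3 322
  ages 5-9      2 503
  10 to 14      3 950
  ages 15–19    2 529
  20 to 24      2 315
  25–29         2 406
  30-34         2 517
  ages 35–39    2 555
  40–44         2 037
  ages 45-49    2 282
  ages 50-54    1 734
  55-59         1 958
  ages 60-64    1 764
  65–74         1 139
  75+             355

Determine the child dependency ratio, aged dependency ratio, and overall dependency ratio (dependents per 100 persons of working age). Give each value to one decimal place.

0–14: 3 322 + 2 503 + 3 950 = 9 775
15–64: 2 529 + 2 315 + 2 406 + 2 517 + 2 555 + 2 037 + 2 282 + 1 734 + 1 958 + 1 764 = 22 097
65+: 1 139 + 355 = 1 494
Youth dependency ratio = 9 775 / 22 097 × 100 = 44.2
Old-age dependency ratio = 1 494 / 22 097 × 100 = 6.8
Total dependency ratio = (9 775 + 1 494) / 22 097 × 100 = 11 269 / 22 097 × 100 = 51.0

Youth dependency ratio: 44.2
Old-age dependency ratio: 6.8
Total dependency ratio: 51.0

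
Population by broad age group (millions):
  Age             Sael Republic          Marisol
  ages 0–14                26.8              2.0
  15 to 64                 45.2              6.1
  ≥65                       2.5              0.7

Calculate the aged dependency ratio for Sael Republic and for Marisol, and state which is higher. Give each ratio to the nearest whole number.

Sael Republic: 2.5 / 45.2 × 100 = 6
Marisol: 0.7 / 6.1 × 100 = 11

Sael Republic: 6
Marisol: 11
Higher: Marisol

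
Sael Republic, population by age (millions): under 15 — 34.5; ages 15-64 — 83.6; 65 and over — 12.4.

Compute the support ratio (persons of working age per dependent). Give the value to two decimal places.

Support ratio: 1.78

Support ratio = 83.6 / (34.5 + 12.4) = 83.6 / 46.9 = 1.78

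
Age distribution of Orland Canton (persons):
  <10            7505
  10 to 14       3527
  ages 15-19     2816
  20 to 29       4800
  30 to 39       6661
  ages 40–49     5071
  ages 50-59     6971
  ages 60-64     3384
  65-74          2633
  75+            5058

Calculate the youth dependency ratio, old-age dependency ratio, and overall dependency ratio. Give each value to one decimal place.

Youth dependency ratio: 37.1
Old-age dependency ratio: 25.9
Total dependency ratio: 63.0

0–14: 7505 + 3527 = 11032
15–64: 2816 + 4800 + 6661 + 5071 + 6971 + 3384 = 29703
65+: 2633 + 5058 = 7691
Youth dependency ratio = 11032 / 29703 × 100 = 37.1
Old-age dependency ratio = 7691 / 29703 × 100 = 25.9
Total dependency ratio = (11032 + 7691) / 29703 × 100 = 18723 / 29703 × 100 = 63.0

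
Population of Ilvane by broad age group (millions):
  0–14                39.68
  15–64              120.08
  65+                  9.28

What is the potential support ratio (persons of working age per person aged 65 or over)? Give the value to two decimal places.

Potential support ratio = 120.08 / 9.28 = 12.94

Potential support ratio: 12.94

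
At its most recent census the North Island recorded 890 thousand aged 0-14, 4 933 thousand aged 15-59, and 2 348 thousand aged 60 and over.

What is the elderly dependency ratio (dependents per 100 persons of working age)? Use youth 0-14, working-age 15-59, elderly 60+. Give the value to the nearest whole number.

Old-age dependency ratio = 2 348 / 4 933 × 100 = 48

Old-age dependency ratio: 48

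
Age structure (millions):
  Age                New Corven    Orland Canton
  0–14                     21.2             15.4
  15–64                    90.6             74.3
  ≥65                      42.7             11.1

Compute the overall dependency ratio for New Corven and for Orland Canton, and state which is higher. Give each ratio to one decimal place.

New Corven: 70.5
Orland Canton: 35.7
Higher: New Corven

New Corven: (21.2 + 42.7) / 90.6 × 100 = 63.9 / 90.6 × 100 = 70.5
Orland Canton: (15.4 + 11.1) / 74.3 × 100 = 26.5 / 74.3 × 100 = 35.7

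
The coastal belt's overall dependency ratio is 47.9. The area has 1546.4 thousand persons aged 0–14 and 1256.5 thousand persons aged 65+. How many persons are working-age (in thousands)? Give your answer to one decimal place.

Total dependency ratio = (youth + elderly) / working-age × 100
47.9 = (1546.4 + 1256.5) / W × 100
⇒ 5851.6

Working-age: 5851.6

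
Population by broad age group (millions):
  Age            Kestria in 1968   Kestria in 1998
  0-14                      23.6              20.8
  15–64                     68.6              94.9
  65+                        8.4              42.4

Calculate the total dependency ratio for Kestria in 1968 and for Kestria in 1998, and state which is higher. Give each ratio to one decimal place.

Kestria in 1968: 46.6
Kestria in 1998: 66.6
Higher: Kestria in 1998

Kestria in 1968: (23.6 + 8.4) / 68.6 × 100 = 32.0 / 68.6 × 100 = 46.6
Kestria in 1998: (20.8 + 42.4) / 94.9 × 100 = 63.2 / 94.9 × 100 = 66.6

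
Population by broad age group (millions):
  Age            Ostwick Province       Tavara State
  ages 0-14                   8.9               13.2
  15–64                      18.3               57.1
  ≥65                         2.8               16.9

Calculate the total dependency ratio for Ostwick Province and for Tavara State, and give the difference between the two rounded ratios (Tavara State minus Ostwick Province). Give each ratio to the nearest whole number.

Ostwick Province: (8.9 + 2.8) / 18.3 × 100 = 11.7 / 18.3 × 100 = 64
Tavara State: (13.2 + 16.9) / 57.1 × 100 = 30.1 / 57.1 × 100 = 53

Ostwick Province: 64
Tavara State: 53
Difference: -11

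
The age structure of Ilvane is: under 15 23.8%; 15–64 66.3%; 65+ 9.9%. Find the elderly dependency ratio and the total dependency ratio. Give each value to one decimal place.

Old-age dependency ratio = 9.9 / 66.3 × 100 = 14.9
Total dependency ratio = (23.8 + 9.9) / 66.3 × 100 = 33.7 / 66.3 × 100 = 50.8

Old-age dependency ratio: 14.9
Total dependency ratio: 50.8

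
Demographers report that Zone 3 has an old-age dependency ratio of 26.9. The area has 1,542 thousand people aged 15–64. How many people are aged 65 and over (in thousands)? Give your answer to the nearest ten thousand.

Aged 65 and over: 410

Old-age dependency ratio = elderly / working-age × 100
26.9 = E / 1,542 × 100
⇒ 410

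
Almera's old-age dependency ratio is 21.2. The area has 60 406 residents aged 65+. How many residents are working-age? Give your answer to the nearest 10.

Working-age: 284 930

Old-age dependency ratio = elderly / working-age × 100
21.2 = 60 406 / W × 100
⇒ 284 930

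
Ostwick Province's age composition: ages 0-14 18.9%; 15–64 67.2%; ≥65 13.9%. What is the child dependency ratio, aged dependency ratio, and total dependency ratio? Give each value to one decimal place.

Youth dependency ratio: 28.1
Old-age dependency ratio: 20.7
Total dependency ratio: 48.8

Youth dependency ratio = 18.9 / 67.2 × 100 = 28.1
Old-age dependency ratio = 13.9 / 67.2 × 100 = 20.7
Total dependency ratio = (18.9 + 13.9) / 67.2 × 100 = 32.8 / 67.2 × 100 = 48.8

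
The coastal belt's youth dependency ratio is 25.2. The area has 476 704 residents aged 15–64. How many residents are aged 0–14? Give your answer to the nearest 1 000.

Youth dependency ratio = youth / working-age × 100
25.2 = Y / 476 704 × 100
⇒ 120 000

Aged 0–14: 120 000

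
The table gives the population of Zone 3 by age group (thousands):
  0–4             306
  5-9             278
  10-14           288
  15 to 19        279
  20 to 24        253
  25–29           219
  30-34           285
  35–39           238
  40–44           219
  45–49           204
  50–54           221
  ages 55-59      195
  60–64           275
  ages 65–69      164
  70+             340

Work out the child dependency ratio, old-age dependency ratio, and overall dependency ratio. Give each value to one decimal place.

Youth dependency ratio: 36.5
Old-age dependency ratio: 21.1
Total dependency ratio: 57.6

0–14: 306 + 278 + 288 = 872
15–64: 279 + 253 + 219 + 285 + 238 + 219 + 204 + 221 + 195 + 275 = 2388
65+: 164 + 340 = 504
Youth dependency ratio = 872 / 2388 × 100 = 36.5
Old-age dependency ratio = 504 / 2388 × 100 = 21.1
Total dependency ratio = (872 + 504) / 2388 × 100 = 1376 / 2388 × 100 = 57.6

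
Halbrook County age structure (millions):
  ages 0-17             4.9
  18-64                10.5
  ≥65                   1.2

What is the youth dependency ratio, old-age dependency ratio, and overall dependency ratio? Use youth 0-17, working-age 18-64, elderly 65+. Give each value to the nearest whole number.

Youth dependency ratio = 4.9 / 10.5 × 100 = 47
Old-age dependency ratio = 1.2 / 10.5 × 100 = 11
Total dependency ratio = (4.9 + 1.2) / 10.5 × 100 = 6.1 / 10.5 × 100 = 58

Youth dependency ratio: 47
Old-age dependency ratio: 11
Total dependency ratio: 58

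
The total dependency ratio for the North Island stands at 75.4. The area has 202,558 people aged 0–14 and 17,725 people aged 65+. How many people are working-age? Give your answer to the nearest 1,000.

Working-age: 292,000

Total dependency ratio = (youth + elderly) / working-age × 100
75.4 = (202,558 + 17,725) / W × 100
⇒ 292,000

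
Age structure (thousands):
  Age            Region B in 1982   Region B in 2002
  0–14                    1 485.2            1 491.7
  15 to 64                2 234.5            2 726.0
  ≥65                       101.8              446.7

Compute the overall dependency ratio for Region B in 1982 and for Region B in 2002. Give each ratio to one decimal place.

Region B in 1982: (1 485.2 + 101.8) / 2 234.5 × 100 = 1 587.0 / 2 234.5 × 100 = 71.0
Region B in 2002: (1 491.7 + 446.7) / 2 726.0 × 100 = 1 938.4 / 2 726.0 × 100 = 71.1

Region B in 1982: 71.0
Region B in 2002: 71.1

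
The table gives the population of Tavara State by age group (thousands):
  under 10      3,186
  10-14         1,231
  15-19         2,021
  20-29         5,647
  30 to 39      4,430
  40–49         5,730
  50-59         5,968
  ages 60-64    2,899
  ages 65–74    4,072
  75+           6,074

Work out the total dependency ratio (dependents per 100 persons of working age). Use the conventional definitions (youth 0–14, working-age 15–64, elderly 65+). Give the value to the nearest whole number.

0–14: 3,186 + 1,231 = 4,417
15–64: 2,021 + 5,647 + 4,430 + 5,730 + 5,968 + 2,899 = 26,695
65+: 4,072 + 6,074 = 10,146
Total dependency ratio = (4,417 + 10,146) / 26,695 × 100 = 14,563 / 26,695 × 100 = 55

Total dependency ratio: 55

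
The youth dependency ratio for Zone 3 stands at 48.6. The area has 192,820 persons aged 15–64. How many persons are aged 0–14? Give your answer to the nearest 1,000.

Youth dependency ratio = youth / working-age × 100
48.6 = Y / 192,820 × 100
⇒ 94,000

Aged 0–14: 94,000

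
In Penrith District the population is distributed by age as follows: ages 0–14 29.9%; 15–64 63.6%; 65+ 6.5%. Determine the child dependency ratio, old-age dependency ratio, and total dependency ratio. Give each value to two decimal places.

Youth dependency ratio = 29.9 / 63.6 × 100 = 47.01
Old-age dependency ratio = 6.5 / 63.6 × 100 = 10.22
Total dependency ratio = (29.9 + 6.5) / 63.6 × 100 = 36.4 / 63.6 × 100 = 57.23

Youth dependency ratio: 47.01
Old-age dependency ratio: 10.22
Total dependency ratio: 57.23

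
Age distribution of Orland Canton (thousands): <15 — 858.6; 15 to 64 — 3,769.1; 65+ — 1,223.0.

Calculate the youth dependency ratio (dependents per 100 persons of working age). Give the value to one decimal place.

Youth dependency ratio: 22.8

Youth dependency ratio = 858.6 / 3,769.1 × 100 = 22.8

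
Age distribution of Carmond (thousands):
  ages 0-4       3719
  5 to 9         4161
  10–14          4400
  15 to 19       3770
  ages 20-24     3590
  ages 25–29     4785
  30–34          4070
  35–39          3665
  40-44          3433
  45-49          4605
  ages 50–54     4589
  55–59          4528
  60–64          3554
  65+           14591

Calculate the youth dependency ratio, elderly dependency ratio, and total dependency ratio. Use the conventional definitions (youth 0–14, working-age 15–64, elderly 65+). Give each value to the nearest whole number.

0–14: 3719 + 4161 + 4400 = 12280
15–64: 3770 + 3590 + 4785 + 4070 + 3665 + 3433 + 4605 + 4589 + 4528 + 3554 = 40589
65+: 14591
Youth dependency ratio = 12280 / 40589 × 100 = 30
Old-age dependency ratio = 14591 / 40589 × 100 = 36
Total dependency ratio = (12280 + 14591) / 40589 × 100 = 26871 / 40589 × 100 = 66

Youth dependency ratio: 30
Old-age dependency ratio: 36
Total dependency ratio: 66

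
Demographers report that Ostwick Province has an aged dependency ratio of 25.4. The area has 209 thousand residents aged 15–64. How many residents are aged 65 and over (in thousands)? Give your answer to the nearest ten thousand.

Old-age dependency ratio = elderly / working-age × 100
25.4 = E / 209 × 100
⇒ 50

Aged 65 and over: 50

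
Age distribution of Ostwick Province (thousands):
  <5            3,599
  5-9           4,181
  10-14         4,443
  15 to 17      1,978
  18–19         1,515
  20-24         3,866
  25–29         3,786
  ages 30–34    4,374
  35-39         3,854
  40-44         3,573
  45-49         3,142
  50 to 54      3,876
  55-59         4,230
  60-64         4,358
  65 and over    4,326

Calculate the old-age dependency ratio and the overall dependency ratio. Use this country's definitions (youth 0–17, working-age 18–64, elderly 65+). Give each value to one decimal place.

Old-age dependency ratio: 11.8
Total dependency ratio: 50.7

0–17: 3,599 + 4,181 + 4,443 + 1,978 = 14,201
18–64: 1,515 + 3,866 + 3,786 + 4,374 + 3,854 + 3,573 + 3,142 + 3,876 + 4,230 + 4,358 = 36,574
65+: 4,326
Old-age dependency ratio = 4,326 / 36,574 × 100 = 11.8
Total dependency ratio = (14,201 + 4,326) / 36,574 × 100 = 18,527 / 36,574 × 100 = 50.7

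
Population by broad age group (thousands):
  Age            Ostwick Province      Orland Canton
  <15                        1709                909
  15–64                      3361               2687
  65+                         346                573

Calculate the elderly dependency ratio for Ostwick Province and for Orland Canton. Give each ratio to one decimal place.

Ostwick Province: 346 / 3361 × 100 = 10.3
Orland Canton: 573 / 2687 × 100 = 21.3

Ostwick Province: 10.3
Orland Canton: 21.3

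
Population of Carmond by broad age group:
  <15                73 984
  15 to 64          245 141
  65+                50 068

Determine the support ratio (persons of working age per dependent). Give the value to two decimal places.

Support ratio: 1.98

Support ratio = 245 141 / (73 984 + 50 068) = 245 141 / 124 052 = 1.98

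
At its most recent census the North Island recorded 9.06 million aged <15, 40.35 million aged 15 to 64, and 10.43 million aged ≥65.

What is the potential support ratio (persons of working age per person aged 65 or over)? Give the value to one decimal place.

Potential support ratio = 40.35 / 10.43 = 3.9

Potential support ratio: 3.9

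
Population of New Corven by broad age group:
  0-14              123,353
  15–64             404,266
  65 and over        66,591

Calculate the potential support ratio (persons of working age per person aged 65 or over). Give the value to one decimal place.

Potential support ratio = 404,266 / 66,591 = 6.1

Potential support ratio: 6.1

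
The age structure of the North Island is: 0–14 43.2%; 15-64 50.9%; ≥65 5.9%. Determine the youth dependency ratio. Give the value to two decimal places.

Youth dependency ratio: 84.87

Youth dependency ratio = 43.2 / 50.9 × 100 = 84.87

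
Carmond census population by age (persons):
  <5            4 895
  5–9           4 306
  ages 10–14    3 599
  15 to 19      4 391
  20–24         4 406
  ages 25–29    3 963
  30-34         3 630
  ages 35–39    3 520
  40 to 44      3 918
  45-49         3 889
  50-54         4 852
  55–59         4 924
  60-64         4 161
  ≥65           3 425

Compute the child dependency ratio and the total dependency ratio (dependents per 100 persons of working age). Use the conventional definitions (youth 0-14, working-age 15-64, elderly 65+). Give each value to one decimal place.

0–14: 4 895 + 4 306 + 3 599 = 12 800
15–64: 4 391 + 4 406 + 3 963 + 3 630 + 3 520 + 3 918 + 3 889 + 4 852 + 4 924 + 4 161 = 41 654
65+: 3 425
Youth dependency ratio = 12 800 / 41 654 × 100 = 30.7
Total dependency ratio = (12 800 + 3 425) / 41 654 × 100 = 16 225 / 41 654 × 100 = 39.0

Youth dependency ratio: 30.7
Total dependency ratio: 39.0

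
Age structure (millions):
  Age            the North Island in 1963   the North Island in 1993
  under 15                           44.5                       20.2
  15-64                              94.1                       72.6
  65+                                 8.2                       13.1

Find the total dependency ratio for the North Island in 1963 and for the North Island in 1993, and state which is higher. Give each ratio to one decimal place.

the North Island in 1963: (44.5 + 8.2) / 94.1 × 100 = 52.7 / 94.1 × 100 = 56.0
the North Island in 1993: (20.2 + 13.1) / 72.6 × 100 = 33.3 / 72.6 × 100 = 45.9

the North Island in 1963: 56.0
the North Island in 1993: 45.9
Higher: the North Island in 1963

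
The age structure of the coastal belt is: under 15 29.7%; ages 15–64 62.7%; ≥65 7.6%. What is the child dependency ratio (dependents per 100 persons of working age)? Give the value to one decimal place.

Youth dependency ratio = 29.7 / 62.7 × 100 = 47.4

Youth dependency ratio: 47.4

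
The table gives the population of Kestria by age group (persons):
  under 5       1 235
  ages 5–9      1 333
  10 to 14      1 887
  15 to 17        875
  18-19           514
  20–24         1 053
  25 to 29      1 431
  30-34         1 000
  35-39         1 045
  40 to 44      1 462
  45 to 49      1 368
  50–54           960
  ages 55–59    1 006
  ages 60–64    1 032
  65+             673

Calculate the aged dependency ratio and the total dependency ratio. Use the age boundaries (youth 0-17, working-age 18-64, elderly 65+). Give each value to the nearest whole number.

Old-age dependency ratio: 6
Total dependency ratio: 55

0–17: 1 235 + 1 333 + 1 887 + 875 = 5 330
18–64: 514 + 1 053 + 1 431 + 1 000 + 1 045 + 1 462 + 1 368 + 960 + 1 006 + 1 032 = 10 871
65+: 673
Old-age dependency ratio = 673 / 10 871 × 100 = 6
Total dependency ratio = (5 330 + 673) / 10 871 × 100 = 6 003 / 10 871 × 100 = 55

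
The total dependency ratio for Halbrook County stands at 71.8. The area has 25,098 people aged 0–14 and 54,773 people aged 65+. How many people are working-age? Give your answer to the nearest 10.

Total dependency ratio = (youth + elderly) / working-age × 100
71.8 = (25,098 + 54,773) / W × 100
⇒ 111,240

Working-age: 111,240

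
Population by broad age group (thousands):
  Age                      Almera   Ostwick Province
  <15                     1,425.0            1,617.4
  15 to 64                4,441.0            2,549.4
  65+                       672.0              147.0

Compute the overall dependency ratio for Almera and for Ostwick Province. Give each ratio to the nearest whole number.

Almera: (1,425.0 + 672.0) / 4,441.0 × 100 = 2,097.0 / 4,441.0 × 100 = 47
Ostwick Province: (1,617.4 + 147.0) / 2,549.4 × 100 = 1,764.4 / 2,549.4 × 100 = 69

Almera: 47
Ostwick Province: 69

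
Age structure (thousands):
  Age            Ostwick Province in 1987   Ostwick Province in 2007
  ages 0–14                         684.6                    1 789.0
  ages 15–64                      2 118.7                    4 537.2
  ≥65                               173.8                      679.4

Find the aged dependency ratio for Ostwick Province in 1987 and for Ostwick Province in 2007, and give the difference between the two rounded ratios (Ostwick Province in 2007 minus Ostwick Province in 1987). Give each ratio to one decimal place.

Ostwick Province in 1987: 8.2
Ostwick Province in 2007: 15.0
Difference: +6.8

Ostwick Province in 1987: 173.8 / 2 118.7 × 100 = 8.2
Ostwick Province in 2007: 679.4 / 4 537.2 × 100 = 15.0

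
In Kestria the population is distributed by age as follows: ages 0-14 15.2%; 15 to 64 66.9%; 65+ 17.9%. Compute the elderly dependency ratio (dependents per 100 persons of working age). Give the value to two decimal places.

Old-age dependency ratio = 17.9 / 66.9 × 100 = 26.76

Old-age dependency ratio: 26.76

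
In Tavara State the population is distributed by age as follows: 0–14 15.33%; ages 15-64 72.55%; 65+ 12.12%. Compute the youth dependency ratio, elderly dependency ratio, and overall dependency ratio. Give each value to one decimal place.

Youth dependency ratio: 21.1
Old-age dependency ratio: 16.7
Total dependency ratio: 37.8

Youth dependency ratio = 15.33 / 72.55 × 100 = 21.1
Old-age dependency ratio = 12.12 / 72.55 × 100 = 16.7
Total dependency ratio = (15.33 + 12.12) / 72.55 × 100 = 27.45 / 72.55 × 100 = 37.8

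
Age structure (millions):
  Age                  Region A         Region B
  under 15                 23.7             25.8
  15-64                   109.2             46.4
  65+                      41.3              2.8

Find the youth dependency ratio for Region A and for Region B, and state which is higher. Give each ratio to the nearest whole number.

Region A: 22
Region B: 56
Higher: Region B

Region A: 23.7 / 109.2 × 100 = 22
Region B: 25.8 / 46.4 × 100 = 56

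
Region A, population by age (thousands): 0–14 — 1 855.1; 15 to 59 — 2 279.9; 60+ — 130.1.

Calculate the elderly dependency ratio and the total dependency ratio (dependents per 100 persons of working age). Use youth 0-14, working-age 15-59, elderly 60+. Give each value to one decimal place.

Old-age dependency ratio: 5.7
Total dependency ratio: 87.1

Old-age dependency ratio = 130.1 / 2 279.9 × 100 = 5.7
Total dependency ratio = (1 855.1 + 130.1) / 2 279.9 × 100 = 1 985.2 / 2 279.9 × 100 = 87.1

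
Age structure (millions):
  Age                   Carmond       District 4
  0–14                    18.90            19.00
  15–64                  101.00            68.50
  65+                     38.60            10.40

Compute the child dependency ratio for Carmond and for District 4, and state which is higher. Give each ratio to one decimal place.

Carmond: 18.90 / 101.00 × 100 = 18.7
District 4: 19.00 / 68.50 × 100 = 27.7

Carmond: 18.7
District 4: 27.7
Higher: District 4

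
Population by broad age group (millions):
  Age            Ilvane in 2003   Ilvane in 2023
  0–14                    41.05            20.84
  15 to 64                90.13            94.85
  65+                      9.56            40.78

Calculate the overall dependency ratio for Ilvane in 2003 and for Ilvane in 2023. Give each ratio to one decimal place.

Ilvane in 2003: (41.05 + 9.56) / 90.13 × 100 = 50.61 / 90.13 × 100 = 56.2
Ilvane in 2023: (20.84 + 40.78) / 94.85 × 100 = 61.62 / 94.85 × 100 = 65.0

Ilvane in 2003: 56.2
Ilvane in 2023: 65.0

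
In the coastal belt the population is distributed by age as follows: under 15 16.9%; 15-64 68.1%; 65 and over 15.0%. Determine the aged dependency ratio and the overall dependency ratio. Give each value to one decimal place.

Old-age dependency ratio = 15.0 / 68.1 × 100 = 22.0
Total dependency ratio = (16.9 + 15.0) / 68.1 × 100 = 31.9 / 68.1 × 100 = 46.8

Old-age dependency ratio: 22.0
Total dependency ratio: 46.8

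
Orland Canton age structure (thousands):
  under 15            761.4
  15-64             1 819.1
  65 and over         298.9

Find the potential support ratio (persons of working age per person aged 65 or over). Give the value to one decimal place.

Potential support ratio = 1 819.1 / 298.9 = 6.1

Potential support ratio: 6.1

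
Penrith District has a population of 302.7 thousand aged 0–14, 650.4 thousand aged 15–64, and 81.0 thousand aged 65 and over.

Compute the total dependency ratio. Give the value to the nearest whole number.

Total dependency ratio: 59

Total dependency ratio = (302.7 + 81.0) / 650.4 × 100 = 383.7 / 650.4 × 100 = 59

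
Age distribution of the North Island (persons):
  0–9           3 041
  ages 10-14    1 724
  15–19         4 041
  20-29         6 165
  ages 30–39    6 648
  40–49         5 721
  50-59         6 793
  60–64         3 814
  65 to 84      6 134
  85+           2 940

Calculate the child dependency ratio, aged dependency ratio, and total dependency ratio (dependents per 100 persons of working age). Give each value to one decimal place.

Youth dependency ratio: 14.4
Old-age dependency ratio: 27.3
Total dependency ratio: 41.7

0–14: 3 041 + 1 724 = 4 765
15–64: 4 041 + 6 165 + 6 648 + 5 721 + 6 793 + 3 814 = 33 182
65+: 6 134 + 2 940 = 9 074
Youth dependency ratio = 4 765 / 33 182 × 100 = 14.4
Old-age dependency ratio = 9 074 / 33 182 × 100 = 27.3
Total dependency ratio = (4 765 + 9 074) / 33 182 × 100 = 13 839 / 33 182 × 100 = 41.7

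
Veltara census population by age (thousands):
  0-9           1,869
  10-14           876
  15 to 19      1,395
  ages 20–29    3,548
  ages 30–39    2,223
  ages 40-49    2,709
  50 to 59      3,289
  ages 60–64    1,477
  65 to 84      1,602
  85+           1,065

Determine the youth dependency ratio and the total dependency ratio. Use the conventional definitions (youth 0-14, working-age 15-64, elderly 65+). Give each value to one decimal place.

Youth dependency ratio: 18.7
Total dependency ratio: 37.0

0–14: 1,869 + 876 = 2,745
15–64: 1,395 + 3,548 + 2,223 + 2,709 + 3,289 + 1,477 = 14,641
65+: 1,602 + 1,065 = 2,667
Youth dependency ratio = 2,745 / 14,641 × 100 = 18.7
Total dependency ratio = (2,745 + 2,667) / 14,641 × 100 = 5,412 / 14,641 × 100 = 37.0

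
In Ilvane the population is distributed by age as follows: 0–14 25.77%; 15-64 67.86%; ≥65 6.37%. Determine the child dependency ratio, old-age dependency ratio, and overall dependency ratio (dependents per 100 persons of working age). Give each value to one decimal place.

Youth dependency ratio: 38.0
Old-age dependency ratio: 9.4
Total dependency ratio: 47.4

Youth dependency ratio = 25.77 / 67.86 × 100 = 38.0
Old-age dependency ratio = 6.37 / 67.86 × 100 = 9.4
Total dependency ratio = (25.77 + 6.37) / 67.86 × 100 = 32.14 / 67.86 × 100 = 47.4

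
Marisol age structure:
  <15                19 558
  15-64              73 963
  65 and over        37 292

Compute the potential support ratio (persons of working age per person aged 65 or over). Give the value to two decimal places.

Potential support ratio = 73 963 / 37 292 = 1.98

Potential support ratio: 1.98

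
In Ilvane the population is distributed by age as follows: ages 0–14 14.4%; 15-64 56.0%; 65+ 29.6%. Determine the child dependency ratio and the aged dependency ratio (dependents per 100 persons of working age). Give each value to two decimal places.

Youth dependency ratio = 14.4 / 56.0 × 100 = 25.71
Old-age dependency ratio = 29.6 / 56.0 × 100 = 52.86

Youth dependency ratio: 25.71
Old-age dependency ratio: 52.86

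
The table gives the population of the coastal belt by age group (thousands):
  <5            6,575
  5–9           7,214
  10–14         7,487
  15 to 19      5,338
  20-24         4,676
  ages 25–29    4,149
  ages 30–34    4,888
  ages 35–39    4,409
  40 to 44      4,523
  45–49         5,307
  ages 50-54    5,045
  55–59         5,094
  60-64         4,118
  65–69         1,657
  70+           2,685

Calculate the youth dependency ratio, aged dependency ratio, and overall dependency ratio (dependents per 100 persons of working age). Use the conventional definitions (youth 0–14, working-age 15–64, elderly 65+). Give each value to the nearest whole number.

0–14: 6,575 + 7,214 + 7,487 = 21,276
15–64: 5,338 + 4,676 + 4,149 + 4,888 + 4,409 + 4,523 + 5,307 + 5,045 + 5,094 + 4,118 = 47,547
65+: 1,657 + 2,685 = 4,342
Youth dependency ratio = 21,276 / 47,547 × 100 = 45
Old-age dependency ratio = 4,342 / 47,547 × 100 = 9
Total dependency ratio = (21,276 + 4,342) / 47,547 × 100 = 25,618 / 47,547 × 100 = 54

Youth dependency ratio: 45
Old-age dependency ratio: 9
Total dependency ratio: 54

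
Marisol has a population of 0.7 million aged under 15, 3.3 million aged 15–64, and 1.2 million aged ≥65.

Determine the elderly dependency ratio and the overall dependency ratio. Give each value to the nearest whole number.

Old-age dependency ratio = 1.2 / 3.3 × 100 = 36
Total dependency ratio = (0.7 + 1.2) / 3.3 × 100 = 1.9 / 3.3 × 100 = 58

Old-age dependency ratio: 36
Total dependency ratio: 58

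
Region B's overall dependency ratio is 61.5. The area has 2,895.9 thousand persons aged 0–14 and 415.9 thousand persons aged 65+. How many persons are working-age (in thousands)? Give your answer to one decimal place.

Working-age: 5,385.0

Total dependency ratio = (youth + elderly) / working-age × 100
61.5 = (2,895.9 + 415.9) / W × 100
⇒ 5,385.0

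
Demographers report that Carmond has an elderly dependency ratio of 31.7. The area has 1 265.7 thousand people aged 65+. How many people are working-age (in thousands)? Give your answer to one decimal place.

Working-age: 3 992.7

Old-age dependency ratio = elderly / working-age × 100
31.7 = 1 265.7 / W × 100
⇒ 3 992.7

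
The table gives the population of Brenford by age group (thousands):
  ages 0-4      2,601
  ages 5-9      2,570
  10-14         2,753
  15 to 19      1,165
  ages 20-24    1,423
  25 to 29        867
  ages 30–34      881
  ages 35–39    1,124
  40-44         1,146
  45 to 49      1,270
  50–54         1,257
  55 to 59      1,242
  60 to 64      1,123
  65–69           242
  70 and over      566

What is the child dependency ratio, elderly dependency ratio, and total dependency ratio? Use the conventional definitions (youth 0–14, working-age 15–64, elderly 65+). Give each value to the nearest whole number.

Youth dependency ratio: 69
Old-age dependency ratio: 7
Total dependency ratio: 76

0–14: 2,601 + 2,570 + 2,753 = 7,924
15–64: 1,165 + 1,423 + 867 + 881 + 1,124 + 1,146 + 1,270 + 1,257 + 1,242 + 1,123 = 11,498
65+: 242 + 566 = 808
Youth dependency ratio = 7,924 / 11,498 × 100 = 69
Old-age dependency ratio = 808 / 11,498 × 100 = 7
Total dependency ratio = (7,924 + 808) / 11,498 × 100 = 8,732 / 11,498 × 100 = 76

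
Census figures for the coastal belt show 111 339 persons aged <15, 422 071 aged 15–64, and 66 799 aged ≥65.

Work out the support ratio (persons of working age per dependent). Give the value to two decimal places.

Support ratio: 2.37

Support ratio = 422 071 / (111 339 + 66 799) = 422 071 / 178 138 = 2.37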